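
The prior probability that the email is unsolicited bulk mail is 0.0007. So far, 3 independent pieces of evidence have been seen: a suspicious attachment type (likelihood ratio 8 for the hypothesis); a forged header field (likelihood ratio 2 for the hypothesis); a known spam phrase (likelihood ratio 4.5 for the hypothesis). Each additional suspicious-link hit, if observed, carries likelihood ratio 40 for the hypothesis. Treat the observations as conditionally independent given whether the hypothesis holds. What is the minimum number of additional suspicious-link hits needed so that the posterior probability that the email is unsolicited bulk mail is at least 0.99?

3

Prior odds = 0.0007/0.9993 = 7/9993.
Combined Bayes factor of the evidence already in hand = 8 × 2 × 4.5 = 72.
Odds after that evidence = (7/9993) × 72 = 168/3331.
Target odds = 0.99/0.01 = 99.
Need 40ⁿ ≥ 99 ÷ (168/3331) = 109923/56.
40² = 1600 falls short of 109923/56 but 40³ = 64000 reaches it, so n = 3.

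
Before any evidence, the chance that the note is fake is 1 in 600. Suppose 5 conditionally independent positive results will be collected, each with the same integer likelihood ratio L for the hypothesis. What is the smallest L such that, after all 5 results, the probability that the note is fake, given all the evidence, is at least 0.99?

Prior odds = (1/600)/(599/600) = 1/599.
Target odds = 0.99/0.01 = 99.
Need L⁵ ≥ 99 ÷ (1/599) = 59301.
9⁵ = 59049 < 59301 ≤ 100000 = 10⁵, so L = 10.

10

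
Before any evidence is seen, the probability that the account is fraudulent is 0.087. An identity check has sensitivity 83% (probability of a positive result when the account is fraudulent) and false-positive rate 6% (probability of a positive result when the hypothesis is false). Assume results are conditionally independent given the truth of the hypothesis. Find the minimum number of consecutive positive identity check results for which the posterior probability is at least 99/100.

3

Prior odds: 0.087 ÷ 0.913 = 87/913.
Likelihood ratio of a positive result = 0.83/0.06 = 83/6.
Target odds: 0.99 ÷ 0.01 = 99.
Require (83/6)ⁿ ≥ 99 ÷ (87/913) = 30129/29.
(83/6)² = 6889/36 falls short of 30129/29 but (83/6)³ = 571787/216 reaches it, so n = 3.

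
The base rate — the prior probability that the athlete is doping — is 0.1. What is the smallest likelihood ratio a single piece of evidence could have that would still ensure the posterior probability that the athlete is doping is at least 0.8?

Prior odds = 0.1/0.9 = 1/9.
Target odds = 0.8/0.2 = 4.
Required Bayes factor = 4 ÷ (1/9) = 36.

36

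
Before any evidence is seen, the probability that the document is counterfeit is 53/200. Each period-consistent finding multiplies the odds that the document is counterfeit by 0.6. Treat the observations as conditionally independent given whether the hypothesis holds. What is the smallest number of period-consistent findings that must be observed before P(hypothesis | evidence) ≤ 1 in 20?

4

Prior odds: 0.265 ÷ 0.735 = 53/147.
Likelihood ratio per period-consistent finding = 0.6.
Target posterior odds = 0.05/0.95 = 1/19.
Require 0.6ⁿ ≤ 1/19 ÷ (53/147) = 147/1007.
0.6³ = 0.216 is still above 147/1007 but 0.6⁴ = 0.1296 is at or below it, so n = 4.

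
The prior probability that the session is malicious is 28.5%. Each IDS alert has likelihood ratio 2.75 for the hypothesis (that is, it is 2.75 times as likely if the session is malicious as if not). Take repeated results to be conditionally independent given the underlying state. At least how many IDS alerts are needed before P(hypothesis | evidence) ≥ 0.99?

Prior odds = 0.285/0.715 = 57/143.
Likelihood ratio per IDS alert = 2.75.
Target posterior odds = 0.99/0.01 = 99.
Need (57/143) × 2.75ⁿ ≥ 99, i.e. 2.75ⁿ ≥ 4719/19.
2.75⁵ = 161051/1024 falls short of 4719/19 but 2.75⁶ = 1771561/4096 reaches it, so n = 6.

6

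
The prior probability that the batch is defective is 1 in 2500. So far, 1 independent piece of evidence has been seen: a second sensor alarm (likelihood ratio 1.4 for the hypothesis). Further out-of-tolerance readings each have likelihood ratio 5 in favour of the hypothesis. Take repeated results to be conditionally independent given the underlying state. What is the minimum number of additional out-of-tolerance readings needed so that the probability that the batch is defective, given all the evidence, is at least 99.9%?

9

Prior odds = 0.0004/0.9996 = 1/2499.
Bayes factor of the evidence already in hand = 1.4.
Odds after that evidence = (1/2499) × 1.4 = 1/1785.
Target odds = 0.999/0.001 = 999.
Need 5ⁿ ≥ 999 ÷ (1/1785) = 1783215.
5⁸ = 390625 falls short of 1783215 but 5⁹ = 1953125 reaches it, so n = 9.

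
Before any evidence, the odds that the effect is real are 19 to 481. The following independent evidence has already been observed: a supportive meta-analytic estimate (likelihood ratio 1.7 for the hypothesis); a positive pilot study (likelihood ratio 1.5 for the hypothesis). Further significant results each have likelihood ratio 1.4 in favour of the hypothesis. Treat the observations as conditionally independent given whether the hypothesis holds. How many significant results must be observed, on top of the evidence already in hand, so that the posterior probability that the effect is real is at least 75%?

11

Prior odds = 19/481.
Combined Bayes factor of the evidence already in hand = 1.7 × 1.5 = 2.55.
Odds after that evidence = (19/481) × 2.55 = 969/9620.
Target odds = 0.75/0.25 = 3.
Need 1.4ⁿ ≥ 3 ÷ (969/9620) = 9620/323.
1.4¹⁰ = 282475249/9765625 falls short of 9620/323 but 1.4¹¹ ≈40.4957 reaches it, so n = 11.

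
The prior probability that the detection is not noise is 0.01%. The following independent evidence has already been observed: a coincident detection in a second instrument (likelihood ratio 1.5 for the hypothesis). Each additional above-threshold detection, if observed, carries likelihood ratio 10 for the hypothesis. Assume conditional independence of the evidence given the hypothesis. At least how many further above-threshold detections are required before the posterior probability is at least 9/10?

Prior odds = 0.0001/0.9999 = 1/9999.
Bayes factor of the evidence already in hand = 1.5.
Odds after that evidence = (1/9999) × 1.5 = 1/6666.
Target odds = 0.9/0.1 = 9.
Need 10ⁿ ≥ 9 ÷ (1/6666) = 59994.
10⁴ = 10000 falls short of 59994 but 10⁵ = 100000 reaches it, so n = 5.

5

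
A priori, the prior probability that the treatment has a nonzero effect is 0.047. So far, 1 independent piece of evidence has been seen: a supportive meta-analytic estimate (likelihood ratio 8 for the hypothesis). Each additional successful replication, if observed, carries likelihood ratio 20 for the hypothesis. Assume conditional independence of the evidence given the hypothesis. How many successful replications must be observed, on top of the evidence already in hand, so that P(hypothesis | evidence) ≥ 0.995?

3

Prior odds = 0.047/0.953 = 47/953.
Bayes factor of the evidence already in hand = 8.
Odds after that evidence = (47/953) × 8 = 376/953.
Target odds = 0.995/0.005 = 199.
Need 20ⁿ ≥ 199 ÷ (376/953) = 189647/376.
20² = 400 falls short of 189647/376 but 20³ = 8000 reaches it, so n = 3.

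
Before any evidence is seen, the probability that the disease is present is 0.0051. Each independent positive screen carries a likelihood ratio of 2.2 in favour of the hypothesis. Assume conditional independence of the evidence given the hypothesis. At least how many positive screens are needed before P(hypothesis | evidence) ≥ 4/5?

9

Prior odds: 0.0051 ÷ 0.9949 = 51/9949.
Likelihood ratio per positive screen = 2.2.
Target odds: 0.8 ÷ 0.2 = 4.
Need (51/9949) × 2.2ⁿ ≥ 4, i.e. 2.2ⁿ ≥ 39796/51.
2.2⁸ = 214358881/390625 falls short of 39796/51 but 2.2⁹ ≈1207.27 reaches it, so n = 9.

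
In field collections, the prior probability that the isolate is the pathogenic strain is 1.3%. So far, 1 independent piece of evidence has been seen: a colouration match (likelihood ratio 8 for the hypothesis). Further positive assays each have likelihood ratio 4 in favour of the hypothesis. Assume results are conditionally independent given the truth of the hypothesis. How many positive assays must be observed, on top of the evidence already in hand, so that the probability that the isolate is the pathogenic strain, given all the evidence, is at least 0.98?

Prior odds = 0.013/0.987 = 13/987.
Bayes factor of the evidence already in hand = 8.
Odds after that evidence = (13/987) × 8 = 104/987.
Target odds = 0.98/0.02 = 49.
Need 4ⁿ ≥ 49 ÷ (104/987) = 48363/104.
4⁴ = 256 falls short of 48363/104 but 4⁵ = 1024 reaches it, so n = 5.

5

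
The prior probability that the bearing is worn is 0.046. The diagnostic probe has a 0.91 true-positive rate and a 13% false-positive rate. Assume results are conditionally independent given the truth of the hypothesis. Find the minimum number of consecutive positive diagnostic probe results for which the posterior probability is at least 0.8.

3

Prior odds = 0.046/0.954 = 23/477.
Likelihood ratio of a positive result = 0.91/0.13 = 7.
Target posterior odds = 0.8/0.2 = 4.
Need (23/477) × 7ⁿ ≥ 4, i.e. 7ⁿ ≥ 1908/23.
7² = 49 falls short of 1908/23 but 7³ = 343 reaches it, so n = 3.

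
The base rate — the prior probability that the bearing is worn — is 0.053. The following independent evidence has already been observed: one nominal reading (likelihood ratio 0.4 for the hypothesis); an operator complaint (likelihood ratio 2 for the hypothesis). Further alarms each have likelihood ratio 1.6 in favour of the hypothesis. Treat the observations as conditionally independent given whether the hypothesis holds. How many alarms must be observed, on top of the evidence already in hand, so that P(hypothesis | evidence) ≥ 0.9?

12

Prior odds = 0.053/0.947 = 53/947.
Combined Bayes factor of the evidence already in hand = 0.4 × 2 = 0.8.
Odds after that evidence = (53/947) × 0.8 = 212/4735.
Target odds = 0.9/0.1 = 9.
Need 1.6ⁿ ≥ 9 ÷ (212/4735) = 42615/212.
1.6¹¹ ≈175.922 falls short of 42615/212 but 1.6¹² ≈281.475 reaches it, so n = 12.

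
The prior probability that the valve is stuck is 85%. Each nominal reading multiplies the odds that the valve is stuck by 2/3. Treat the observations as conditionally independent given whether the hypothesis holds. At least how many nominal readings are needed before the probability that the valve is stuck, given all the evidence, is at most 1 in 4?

Prior odds = 0.85/0.15 = 17/3.
Likelihood ratio per nominal reading = 2/3.
Target odds: 0.25 ÷ 0.75 = 1/3.
Need (17/3) × (2/3)ⁿ ≤ 1/3, i.e. (2/3)ⁿ ≤ 1/17.
(2/3)⁶ = 64/729 is still above 1/17 but (2/3)⁷ = 128/2187 is at or below it, so n = 7.

7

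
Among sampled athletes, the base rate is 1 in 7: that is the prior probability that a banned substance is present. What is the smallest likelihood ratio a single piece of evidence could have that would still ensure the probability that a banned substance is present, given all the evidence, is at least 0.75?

18

Prior odds = (1/7)/(6/7) = 1/6.
Target odds = 0.75/0.25 = 3.
Required Bayes factor = 3 ÷ (1/6) = 18.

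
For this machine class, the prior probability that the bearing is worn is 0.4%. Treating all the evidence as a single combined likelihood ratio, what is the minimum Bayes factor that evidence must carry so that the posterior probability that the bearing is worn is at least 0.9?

Prior odds = 0.004/0.996 = 1/249.
Target odds = 0.9/0.1 = 9.
Required Bayes factor = 9 ÷ (1/249) = 2241.

2241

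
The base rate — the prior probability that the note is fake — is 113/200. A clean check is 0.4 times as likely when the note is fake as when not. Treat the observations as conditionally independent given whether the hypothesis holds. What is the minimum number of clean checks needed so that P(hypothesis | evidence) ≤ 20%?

Prior odds = 0.565/0.435 = 113/87.
Likelihood ratio per clean check = 0.4.
Target posterior odds = 0.2/0.8 = 0.25.
Need (113/87) × 0.4ⁿ ≤ 0.25, i.e. 0.4ⁿ ≤ 87/452.
0.4¹ = 0.4 is still above 87/452 but 0.4² = 0.16 is at or below it, so n = 2.

2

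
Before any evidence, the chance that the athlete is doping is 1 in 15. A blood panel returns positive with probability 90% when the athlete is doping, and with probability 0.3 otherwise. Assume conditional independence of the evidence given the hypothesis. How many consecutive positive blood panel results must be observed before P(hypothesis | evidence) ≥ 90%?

5

Prior odds: (1/15) ÷ (14/15) = 1/14.
Likelihood ratio of a positive result = 0.9/0.3 = 3.
Target odds: 0.9 ÷ 0.1 = 9.
Need (1/14) × 3ⁿ ≥ 9, i.e. 3ⁿ ≥ 126.
3⁴ = 81 falls short of 126 but 3⁵ = 243 reaches it, so n = 5.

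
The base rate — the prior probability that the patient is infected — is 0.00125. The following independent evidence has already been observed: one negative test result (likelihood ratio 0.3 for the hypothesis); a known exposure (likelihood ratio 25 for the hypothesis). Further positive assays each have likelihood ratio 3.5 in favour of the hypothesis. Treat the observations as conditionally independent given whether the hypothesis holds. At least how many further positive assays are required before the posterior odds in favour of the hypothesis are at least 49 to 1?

Prior odds = 0.00125/0.99875 = 1/799.
Combined Bayes factor of the evidence already in hand = 0.3 × 25 = 7.5.
Odds after that evidence = (1/799) × 7.5 = 15/1598.
Target odds = 49.
Need 3.5ⁿ ≥ 49 ÷ (15/1598) = 78302/15.
3.5⁶ = 1838.265625 falls short of 78302/15 but 3.5⁷ = 823543/128 reaches it, so n = 7.

7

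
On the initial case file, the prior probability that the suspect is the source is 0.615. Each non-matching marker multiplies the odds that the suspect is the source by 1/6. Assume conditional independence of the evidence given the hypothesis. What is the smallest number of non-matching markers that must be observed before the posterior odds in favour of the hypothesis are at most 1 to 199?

4

Prior odds = 0.615/0.385 = 123/77.
Likelihood ratio per non-matching marker = 1/6.
Target odds = 1/199.
Need (123/77) × (1/6)ⁿ ≤ 1/199, i.e. (1/6)ⁿ ≤ 77/24477.
(1/6)³ = 1/216 is still above 77/24477 but (1/6)⁴ = 1/1296 is at or below it, so n = 4.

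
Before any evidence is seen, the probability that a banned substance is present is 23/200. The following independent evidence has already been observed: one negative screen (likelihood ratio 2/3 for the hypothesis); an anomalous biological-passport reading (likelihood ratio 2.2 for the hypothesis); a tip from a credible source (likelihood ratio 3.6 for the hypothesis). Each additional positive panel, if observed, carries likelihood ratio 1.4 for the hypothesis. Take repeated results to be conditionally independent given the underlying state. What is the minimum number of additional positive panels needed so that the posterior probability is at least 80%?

Prior odds = 0.115/0.885 = 23/177.
Combined Bayes factor of the evidence already in hand = (2/3) × 2.2 × 3.6 = 5.28.
Odds after that evidence = (23/177) × 5.28 = 1012/1475.
Target odds = 0.8/0.2 = 4.
Need 1.4ⁿ ≥ 4 ÷ (1012/1475) = 1475/253.
1.4⁵ = 5.37824 falls short of 1475/253 but 1.4⁶ = 117649/15625 reaches it, so n = 6.

6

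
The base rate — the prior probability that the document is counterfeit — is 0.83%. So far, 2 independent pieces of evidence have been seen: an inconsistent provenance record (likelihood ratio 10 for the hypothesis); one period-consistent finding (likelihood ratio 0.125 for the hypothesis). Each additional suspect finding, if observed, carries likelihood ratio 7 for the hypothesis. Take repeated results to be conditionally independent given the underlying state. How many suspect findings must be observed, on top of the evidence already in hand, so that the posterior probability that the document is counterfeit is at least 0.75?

Prior odds = 0.0083/0.9917 = 83/9917.
Combined Bayes factor of the evidence already in hand = 10 × 0.125 = 1.25.
Odds after that evidence = (83/9917) × 1.25 = 415/39668.
Target odds = 0.75/0.25 = 3.
Need 7ⁿ ≥ 3 ÷ (415/39668) = 119004/415.
7² = 49 falls short of 119004/415 but 7³ = 343 reaches it, so n = 3.

3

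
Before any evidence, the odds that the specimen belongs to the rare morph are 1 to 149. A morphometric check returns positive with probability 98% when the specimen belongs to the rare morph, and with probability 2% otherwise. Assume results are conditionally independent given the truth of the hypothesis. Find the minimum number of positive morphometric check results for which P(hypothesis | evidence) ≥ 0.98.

3

Prior odds = 1/149.
Likelihood ratio of a positive result = 0.98/0.02 = 49.
Target posterior odds = 0.98/0.02 = 49.
Require 49ⁿ ≥ 49 ÷ (1/149) = 7301.
49² = 2401 falls short of 7301 but 49³ = 117649 reaches it, so n = 3.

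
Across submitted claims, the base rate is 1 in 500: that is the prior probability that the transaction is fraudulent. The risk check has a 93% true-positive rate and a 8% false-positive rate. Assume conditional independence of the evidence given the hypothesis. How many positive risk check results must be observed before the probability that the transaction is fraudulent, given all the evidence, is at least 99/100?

Prior odds = 0.002/0.998 = 1/499.
Likelihood ratio of a positive result = 0.93/0.08 = 11.625.
Target posterior odds = 0.99/0.01 = 99.
Require 11.625ⁿ ≥ 99 ÷ (1/499) = 49401.
11.625⁴ = 74805201/4096 falls short of 49401 but 11.625⁵ ≈212307 reaches it, so n = 5.

5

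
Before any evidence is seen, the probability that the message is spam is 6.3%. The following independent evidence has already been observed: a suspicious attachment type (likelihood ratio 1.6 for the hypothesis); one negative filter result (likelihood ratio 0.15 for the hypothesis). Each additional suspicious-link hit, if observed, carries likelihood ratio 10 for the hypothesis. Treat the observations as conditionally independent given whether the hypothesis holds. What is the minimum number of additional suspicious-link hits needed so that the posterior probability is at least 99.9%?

5

Prior odds = 0.063/0.937 = 63/937.
Combined Bayes factor of the evidence already in hand = 1.6 × 0.15 = 0.24.
Odds after that evidence = (63/937) × 0.24 = 378/23425.
Target odds = 0.999/0.001 = 999.
Need 10ⁿ ≥ 999 ÷ (378/23425) = 866725/14.
10⁴ = 10000 falls short of 866725/14 but 10⁵ = 100000 reaches it, so n = 5.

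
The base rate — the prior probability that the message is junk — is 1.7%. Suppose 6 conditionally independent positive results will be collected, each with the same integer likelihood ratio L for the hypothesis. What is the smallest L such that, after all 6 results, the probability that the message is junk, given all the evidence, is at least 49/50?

4

Prior odds = 0.017/0.983 = 17/983.
Target odds = 0.98/0.02 = 49.
Need L⁶ ≥ 49 ÷ (17/983) = 48167/17.
3⁶ = 729 < 48167/17 ≤ 4096 = 4⁶, so L = 4.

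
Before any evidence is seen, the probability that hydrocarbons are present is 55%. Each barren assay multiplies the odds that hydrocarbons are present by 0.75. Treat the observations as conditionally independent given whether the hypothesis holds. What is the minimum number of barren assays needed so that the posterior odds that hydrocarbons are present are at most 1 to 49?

15

Prior odds = 0.55/0.45 = 11/9.
Likelihood ratio per barren assay = 0.75.
Target odds = 1/49.
Need (11/9) × 0.75ⁿ ≤ 1/49, i.e. 0.75ⁿ ≤ 9/539.
0.75¹⁴ = 4782969/268435456 is still above 9/539 but 0.75¹⁵ ≈0.0133635 is at or below it, so n = 15.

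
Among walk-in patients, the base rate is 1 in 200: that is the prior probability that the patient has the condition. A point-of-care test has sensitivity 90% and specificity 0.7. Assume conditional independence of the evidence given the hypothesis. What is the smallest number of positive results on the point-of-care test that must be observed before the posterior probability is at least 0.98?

Prior odds = 0.005/0.995 = 1/199.
False-positive rate = 1 − 0.7 = 0.3; likelihood ratio of a positive = 0.9/0.3 = 3.
Target odds: 0.98 ÷ 0.02 = 49.
Need (1/199) × 3ⁿ ≥ 49, i.e. 3ⁿ ≥ 9751.
3⁸ = 6561 falls short of 9751 but 3⁹ = 19683 reaches it, so n = 9.

9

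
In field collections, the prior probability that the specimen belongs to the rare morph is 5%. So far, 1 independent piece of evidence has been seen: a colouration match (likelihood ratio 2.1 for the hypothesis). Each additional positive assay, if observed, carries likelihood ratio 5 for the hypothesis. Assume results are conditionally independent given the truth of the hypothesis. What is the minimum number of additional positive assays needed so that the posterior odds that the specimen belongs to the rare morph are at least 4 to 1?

Prior odds = 0.05/0.95 = 1/19.
Bayes factor of the evidence already in hand = 2.1.
Odds after that evidence = (1/19) × 2.1 = 21/190.
Target odds = 4.
Need 5ⁿ ≥ 4 ÷ (21/190) = 760/21.
5² = 25 falls short of 760/21 but 5³ = 125 reaches it, so n = 3.

3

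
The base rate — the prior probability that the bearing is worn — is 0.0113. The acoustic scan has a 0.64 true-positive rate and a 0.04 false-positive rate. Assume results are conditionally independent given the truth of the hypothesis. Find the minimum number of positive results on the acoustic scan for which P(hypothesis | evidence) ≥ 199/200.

4

Prior odds = 0.0113/0.9887 = 113/9887.
Likelihood ratio of a positive result = 0.64/0.04 = 16.
Target odds: 0.995 ÷ 0.005 = 199.
Need (113/9887) × 16ⁿ ≥ 199, i.e. 16ⁿ ≥ 1967513/113.
16³ = 4096 falls short of 1967513/113 but 16⁴ = 65536 reaches it, so n = 4.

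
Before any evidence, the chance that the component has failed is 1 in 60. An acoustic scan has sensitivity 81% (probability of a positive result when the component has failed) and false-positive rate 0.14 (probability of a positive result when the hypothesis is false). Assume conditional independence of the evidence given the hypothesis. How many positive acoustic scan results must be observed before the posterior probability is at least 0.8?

4

Prior odds = (1/60)/(59/60) = 1/59.
Likelihood ratio of a positive result = 0.81/0.14 = 81/14.
Target posterior odds = 0.8/0.2 = 4.
Need (1/59) × (81/14)ⁿ ≥ 4, i.e. (81/14)ⁿ ≥ 236.
(81/14)³ = 531441/2744 falls short of 236 but (81/14)⁴ = 43046721/38416 reaches it, so n = 4.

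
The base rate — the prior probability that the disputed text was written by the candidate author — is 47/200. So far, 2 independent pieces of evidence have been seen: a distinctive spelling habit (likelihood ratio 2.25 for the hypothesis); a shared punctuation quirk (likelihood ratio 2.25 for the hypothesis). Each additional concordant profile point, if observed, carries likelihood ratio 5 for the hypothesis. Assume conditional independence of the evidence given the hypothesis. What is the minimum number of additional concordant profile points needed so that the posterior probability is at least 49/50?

3

Prior odds = 0.235/0.765 = 47/153.
Combined Bayes factor of the evidence already in hand = 2.25 × 2.25 = 5.0625.
Odds after that evidence = (47/153) × 5.0625 = 423/272.
Target odds = 0.98/0.02 = 49.
Need 5ⁿ ≥ 49 ÷ (423/272) = 13328/423.
5² = 25 falls short of 13328/423 but 5³ = 125 reaches it, so n = 3.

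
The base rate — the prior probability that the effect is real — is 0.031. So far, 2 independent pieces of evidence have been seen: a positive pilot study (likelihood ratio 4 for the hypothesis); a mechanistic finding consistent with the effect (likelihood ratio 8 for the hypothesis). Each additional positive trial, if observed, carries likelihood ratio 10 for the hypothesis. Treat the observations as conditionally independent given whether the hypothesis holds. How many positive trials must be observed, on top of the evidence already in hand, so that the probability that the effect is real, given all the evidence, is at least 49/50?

Prior odds = 0.031/0.969 = 31/969.
Combined Bayes factor of the evidence already in hand = 4 × 8 = 32.
Odds after that evidence = (31/969) × 32 = 992/969.
Target odds = 0.98/0.02 = 49.
Need 10ⁿ ≥ 49 ÷ (992/969) = 47481/992.
10¹ = 10 falls short of 47481/992 but 10² = 100 reaches it, so n = 2.

2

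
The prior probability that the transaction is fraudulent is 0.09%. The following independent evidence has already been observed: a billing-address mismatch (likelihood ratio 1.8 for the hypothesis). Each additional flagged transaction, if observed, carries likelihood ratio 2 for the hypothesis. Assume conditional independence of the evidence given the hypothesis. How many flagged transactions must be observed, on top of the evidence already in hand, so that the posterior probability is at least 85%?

Prior odds = 0.0009/0.9991 = 9/9991.
Bayes factor of the evidence already in hand = 1.8.
Odds after that evidence = (9/9991) × 1.8 = 81/49955.
Target odds = 0.85/0.15 = 17/3.
Need 2ⁿ ≥ 17/3 ÷ (81/49955) = 849235/243.
2¹¹ = 2048 falls short of 849235/243 but 2¹² = 4096 reaches it, so n = 12.

12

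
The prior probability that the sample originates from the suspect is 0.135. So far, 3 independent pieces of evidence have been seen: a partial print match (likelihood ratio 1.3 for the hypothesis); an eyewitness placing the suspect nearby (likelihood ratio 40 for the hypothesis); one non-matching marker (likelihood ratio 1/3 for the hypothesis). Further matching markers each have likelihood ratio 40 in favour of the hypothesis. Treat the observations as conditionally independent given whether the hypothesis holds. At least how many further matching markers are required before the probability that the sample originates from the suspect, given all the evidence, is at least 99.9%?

2

Prior odds = 0.135/0.865 = 27/173.
Combined Bayes factor of the evidence already in hand = 1.3 × 40 × (1/3) = 52/3.
Odds after that evidence = (27/173) × 52/3 = 468/173.
Target odds = 0.999/0.001 = 999.
Need 40ⁿ ≥ 999 ÷ (468/173) = 19203/52.
40¹ = 40 falls short of 19203/52 but 40² = 1600 reaches it, so n = 2.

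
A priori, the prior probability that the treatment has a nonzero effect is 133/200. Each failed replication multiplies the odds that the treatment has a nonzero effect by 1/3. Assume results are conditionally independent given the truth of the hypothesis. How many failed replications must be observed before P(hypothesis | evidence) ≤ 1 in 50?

5

Prior odds: 0.665 ÷ 0.335 = 133/67.
Likelihood ratio per failed replication = 1/3.
Target odds: 0.02 ÷ 0.98 = 1/49.
Need (133/67) × (1/3)ⁿ ≤ 1/49, i.e. (1/3)ⁿ ≤ 67/6517.
(1/3)⁴ = 1/81 is still above 67/6517 but (1/3)⁵ = 1/243 is at or below it, so n = 5.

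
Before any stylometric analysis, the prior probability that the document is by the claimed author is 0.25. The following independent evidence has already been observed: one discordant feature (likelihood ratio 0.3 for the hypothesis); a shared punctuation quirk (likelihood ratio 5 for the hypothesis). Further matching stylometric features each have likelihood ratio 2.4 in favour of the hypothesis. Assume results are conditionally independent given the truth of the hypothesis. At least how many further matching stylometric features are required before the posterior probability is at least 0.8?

Prior odds = 0.25/0.75 = 1/3.
Combined Bayes factor of the evidence already in hand = 0.3 × 5 = 1.5.
Odds after that evidence = (1/3) × 1.5 = 0.5.
Target odds = 0.8/0.2 = 4.
Need 2.4ⁿ ≥ 4 ÷ 0.5 = 8.
2.4² = 5.76 falls short of 8 but 2.4³ = 13.824 reaches it, so n = 3.

3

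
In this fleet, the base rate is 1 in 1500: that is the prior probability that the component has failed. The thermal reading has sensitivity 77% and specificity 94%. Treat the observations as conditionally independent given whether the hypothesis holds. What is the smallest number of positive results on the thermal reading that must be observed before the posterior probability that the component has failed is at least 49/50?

Prior odds = (1/1500)/(1499/1500) = 1/1499.
False-positive rate = 1 − 0.94 = 0.06; likelihood ratio of a positive = 0.77/0.06 = 77/6.
Target posterior odds = 0.98/0.02 = 49.
Need (1/1499) × (77/6)ⁿ ≥ 49, i.e. (77/6)ⁿ ≥ 73451.
(77/6)⁴ = 35153041/1296 falls short of 73451 but (77/6)⁵ ≈348095 reaches it, so n = 5.

5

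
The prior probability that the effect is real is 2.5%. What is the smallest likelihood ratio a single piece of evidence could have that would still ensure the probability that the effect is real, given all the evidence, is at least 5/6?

Prior odds = 0.025/0.975 = 1/39.
Target odds = (5/6)/(1/6) = 5.
Required Bayes factor = 5 ÷ (1/39) = 195.

195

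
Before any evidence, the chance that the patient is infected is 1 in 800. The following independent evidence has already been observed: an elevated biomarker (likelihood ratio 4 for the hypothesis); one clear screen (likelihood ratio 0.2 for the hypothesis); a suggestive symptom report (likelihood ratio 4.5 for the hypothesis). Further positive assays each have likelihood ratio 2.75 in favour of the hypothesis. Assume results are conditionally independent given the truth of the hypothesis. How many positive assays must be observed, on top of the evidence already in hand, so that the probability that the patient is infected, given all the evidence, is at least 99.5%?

11

Prior odds = 0.00125/0.99875 = 1/799.
Combined Bayes factor of the evidence already in hand = 4 × 0.2 × 4.5 = 3.6.
Odds after that evidence = (1/799) × 3.6 = 18/3995.
Target odds = 0.995/0.005 = 199.
Need 2.75ⁿ ≥ 199 ÷ (18/3995) = 795005/18.
2.75¹⁰ ≈24735.9 falls short of 795005/18 but 2.75¹¹ ≈68023.6 reaches it, so n = 11.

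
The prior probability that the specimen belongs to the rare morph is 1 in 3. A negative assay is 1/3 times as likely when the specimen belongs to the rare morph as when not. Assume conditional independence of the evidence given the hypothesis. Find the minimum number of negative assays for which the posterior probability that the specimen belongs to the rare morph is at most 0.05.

3

Prior odds: (1/3) ÷ (2/3) = 0.5.
Likelihood ratio per negative assay = 1/3.
Target odds: 0.05 ÷ 0.95 = 1/19.
Need 0.5 × (1/3)ⁿ ≤ 1/19, i.e. (1/3)ⁿ ≤ 2/19.
(1/3)² = 1/9 is still above 2/19 but (1/3)³ = 1/27 is at or below it, so n = 3.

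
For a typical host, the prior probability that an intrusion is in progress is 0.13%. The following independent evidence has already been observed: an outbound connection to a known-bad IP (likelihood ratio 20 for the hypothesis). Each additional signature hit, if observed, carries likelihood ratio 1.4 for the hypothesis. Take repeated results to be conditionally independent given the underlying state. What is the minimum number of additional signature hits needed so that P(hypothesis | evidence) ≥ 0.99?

Prior odds = 0.0013/0.9987 = 13/9987.
Bayes factor of the evidence already in hand = 20.
Odds after that evidence = (13/9987) × 20 = 260/9987.
Target odds = 0.99/0.01 = 99.
Need 1.4ⁿ ≥ 99 ÷ (260/9987) = 988713/260.
1.4²⁴ ≈3214.2 falls short of 988713/260 but 1.4²⁵ ≈4499.88 reaches it, so n = 25.

25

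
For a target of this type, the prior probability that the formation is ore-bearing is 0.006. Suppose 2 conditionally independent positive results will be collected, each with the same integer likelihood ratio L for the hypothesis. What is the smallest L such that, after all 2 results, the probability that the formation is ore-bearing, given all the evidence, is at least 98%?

91

Prior odds = 0.006/0.994 = 3/497.
Target odds = 0.98/0.02 = 49.
Need L² ≥ 49 ÷ (3/497) = 24353/3.
90² = 8100 < 24353/3 ≤ 8281 = 91², so L = 91.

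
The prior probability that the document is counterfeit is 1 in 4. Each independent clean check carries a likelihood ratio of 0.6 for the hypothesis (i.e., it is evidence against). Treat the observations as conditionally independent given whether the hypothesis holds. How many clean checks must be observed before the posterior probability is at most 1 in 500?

Prior odds: 0.25 ÷ 0.75 = 1/3.
Likelihood ratio per clean check = 0.6.
Target odds: 0.002 ÷ 0.998 = 1/499.
Need (1/3) × 0.6ⁿ ≤ 1/499, i.e. 0.6ⁿ ≤ 3/499.
0.6¹⁰ = 59049/9765625 is still above 3/499 but 0.6¹¹ = 177147/48828125 is at or below it, so n = 11.

11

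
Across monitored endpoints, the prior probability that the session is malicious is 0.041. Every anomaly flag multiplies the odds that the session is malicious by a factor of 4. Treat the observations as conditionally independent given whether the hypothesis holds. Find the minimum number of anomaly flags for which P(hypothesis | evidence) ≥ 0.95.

Prior odds = 0.041/0.959 = 41/959.
Likelihood ratio per anomaly flag = 4.
Target posterior odds = 0.95/0.05 = 19.
Need (41/959) × 4ⁿ ≥ 19, i.e. 4ⁿ ≥ 18221/41.
4⁴ = 256 falls short of 18221/41 but 4⁵ = 1024 reaches it, so n = 5.

5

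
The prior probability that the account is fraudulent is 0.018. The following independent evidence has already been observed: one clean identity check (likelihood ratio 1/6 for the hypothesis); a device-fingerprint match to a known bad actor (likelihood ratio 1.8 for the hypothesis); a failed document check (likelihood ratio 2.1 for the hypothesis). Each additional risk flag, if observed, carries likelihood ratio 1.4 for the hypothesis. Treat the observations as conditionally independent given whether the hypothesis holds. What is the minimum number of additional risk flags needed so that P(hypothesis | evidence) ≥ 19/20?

Prior odds = 0.018/0.982 = 9/491.
Combined Bayes factor of the evidence already in hand = (1/6) × 1.8 × 2.1 = 0.63.
Odds after that evidence = (9/491) × 0.63 = 567/49100.
Target odds = 0.95/0.05 = 19.
Need 1.4ⁿ ≥ 19 ÷ (567/49100) = 932900/567.
1.4²² ≈1639.9 falls short of 932900/567 but 1.4²³ ≈2295.86 reaches it, so n = 23.

23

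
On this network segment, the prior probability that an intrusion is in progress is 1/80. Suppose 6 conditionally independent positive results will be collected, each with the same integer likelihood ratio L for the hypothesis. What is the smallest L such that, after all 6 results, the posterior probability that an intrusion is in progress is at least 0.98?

Prior odds = 0.0125/0.9875 = 1/79.
Target odds = 0.98/0.02 = 49.
Need L⁶ ≥ 49 ÷ (1/79) = 3871.
3⁶ = 729 < 3871 ≤ 4096 = 4⁶, so L = 4.

4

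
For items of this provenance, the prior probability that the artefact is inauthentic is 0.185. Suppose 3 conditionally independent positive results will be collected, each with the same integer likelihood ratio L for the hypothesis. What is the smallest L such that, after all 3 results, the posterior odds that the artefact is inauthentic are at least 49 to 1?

6

Prior odds = 0.185/0.815 = 37/163.
Target odds = 49.
Need L³ ≥ 49 ÷ (37/163) = 7987/37.
5³ = 125 < 7987/37 ≤ 216 = 6³, so L = 6.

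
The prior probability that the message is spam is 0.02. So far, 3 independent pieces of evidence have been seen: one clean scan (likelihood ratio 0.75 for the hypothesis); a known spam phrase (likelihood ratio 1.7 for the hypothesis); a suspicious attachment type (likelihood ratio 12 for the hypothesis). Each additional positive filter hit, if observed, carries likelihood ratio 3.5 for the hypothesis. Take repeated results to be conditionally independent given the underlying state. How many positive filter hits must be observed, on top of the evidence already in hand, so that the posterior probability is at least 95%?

Prior odds = 0.02/0.98 = 1/49.
Combined Bayes factor of the evidence already in hand = 0.75 × 1.7 × 12 = 15.3.
Odds after that evidence = (1/49) × 15.3 = 153/490.
Target odds = 0.95/0.05 = 19.
Need 3.5ⁿ ≥ 19 ÷ (153/490) = 9310/153.
3.5³ = 42.875 falls short of 9310/153 but 3.5⁴ = 150.0625 reaches it, so n = 4.

4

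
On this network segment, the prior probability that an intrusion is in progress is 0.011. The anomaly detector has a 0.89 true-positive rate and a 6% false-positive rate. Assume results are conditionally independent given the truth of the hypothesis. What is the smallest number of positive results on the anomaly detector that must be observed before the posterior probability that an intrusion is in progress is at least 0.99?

4

Prior odds: 0.011 ÷ 0.989 = 11/989.
Likelihood ratio of a positive result = 0.89/0.06 = 89/6.
Target posterior odds = 0.99/0.01 = 99.
Require (89/6)ⁿ ≥ 99 ÷ (11/989) = 8901.
(89/6)³ = 704969/216 falls short of 8901 but (89/6)⁴ = 62742241/1296 reaches it, so n = 4.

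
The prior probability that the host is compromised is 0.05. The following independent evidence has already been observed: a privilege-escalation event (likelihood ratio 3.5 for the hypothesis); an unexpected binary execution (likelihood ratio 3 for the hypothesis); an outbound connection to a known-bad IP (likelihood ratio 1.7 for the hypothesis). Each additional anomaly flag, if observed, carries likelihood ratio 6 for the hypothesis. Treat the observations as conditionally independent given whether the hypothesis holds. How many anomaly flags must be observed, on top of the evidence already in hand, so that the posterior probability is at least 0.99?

3

Prior odds = 0.05/0.95 = 1/19.
Combined Bayes factor of the evidence already in hand = 3.5 × 3 × 1.7 = 17.85.
Odds after that evidence = (1/19) × 17.85 = 357/380.
Target odds = 0.99/0.01 = 99.
Need 6ⁿ ≥ 99 ÷ (357/380) = 12540/119.
6² = 36 falls short of 12540/119 but 6³ = 216 reaches it, so n = 3.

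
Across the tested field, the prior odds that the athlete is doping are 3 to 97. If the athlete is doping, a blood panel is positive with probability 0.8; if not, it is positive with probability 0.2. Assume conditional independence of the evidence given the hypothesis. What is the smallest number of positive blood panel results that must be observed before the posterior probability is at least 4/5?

4

Prior odds = 3/97.
Likelihood ratio of a positive = 0.8/0.2 = 4.
Target posterior odds = 0.8/0.2 = 4.
Require 4ⁿ ≥ 4 ÷ (3/97) = 388/3.
4³ = 64 falls short of 388/3 but 4⁴ = 256 reaches it, so n = 4.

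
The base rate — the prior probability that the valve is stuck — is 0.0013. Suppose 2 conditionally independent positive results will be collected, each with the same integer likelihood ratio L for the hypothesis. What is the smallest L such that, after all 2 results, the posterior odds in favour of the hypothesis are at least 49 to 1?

195

Prior odds = 0.0013/0.9987 = 13/9987.
Target odds = 49.
Need L² ≥ 49 ÷ (13/9987) = 489363/13.
194² = 37636 < 489363/13 ≤ 38025 = 195², so L = 195.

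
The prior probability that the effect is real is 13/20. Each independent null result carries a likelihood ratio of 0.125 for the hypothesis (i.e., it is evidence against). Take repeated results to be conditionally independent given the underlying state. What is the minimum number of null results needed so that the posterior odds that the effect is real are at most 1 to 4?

Prior odds: 0.65 ÷ 0.35 = 13/7.
Likelihood ratio per null result = 0.125.
Target odds = 0.25.
Need (13/7) × 0.125ⁿ ≤ 0.25, i.e. 0.125ⁿ ≤ 7/52.
0.125¹ = 0.125, which is already at or below the required 7/52; so n = 1.

1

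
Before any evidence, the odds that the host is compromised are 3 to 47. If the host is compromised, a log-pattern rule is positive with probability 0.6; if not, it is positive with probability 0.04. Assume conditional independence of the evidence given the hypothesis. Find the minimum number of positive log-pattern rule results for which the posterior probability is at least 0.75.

Prior odds = 3/47.
Likelihood ratio of a positive = 0.6/0.04 = 15.
Target posterior odds = 0.75/0.25 = 3.
Require 15ⁿ ≥ 3 ÷ (3/47) = 47.
15¹ = 15 falls short of 47 but 15² = 225 reaches it, so n = 2.

2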